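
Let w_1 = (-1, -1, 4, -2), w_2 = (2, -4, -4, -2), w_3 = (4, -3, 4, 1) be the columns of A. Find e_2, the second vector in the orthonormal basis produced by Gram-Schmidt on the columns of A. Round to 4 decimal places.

e_1 = w_1/‖w_1‖ = (-1, -1, 4, -2)/4.6904 = (-0.2132, -0.2132, 0.8528, -0.4264).
r_{12} = e_1·w_2 = -2.1320.
u_2 = w_2 + 2.1320·e_1 = (1.5455, -4.4545, -2.1818, -2.9091).
‖u_2‖ = 5.9544, so e_2 = (0.2595, -0.7481, -0.3664, -0.4886).

e_2 = (0.2595, -0.7481, -0.3664, -0.4886)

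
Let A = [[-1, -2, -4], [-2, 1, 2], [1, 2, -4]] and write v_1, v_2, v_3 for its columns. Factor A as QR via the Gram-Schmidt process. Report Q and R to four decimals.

v_1 = (-1, -2, 1); ‖v_1‖ = 2.4495, so q_1 = (-0.4082, -0.8165, 0.4082).
q_1·v_2 = (-0.4082)·(-2) + (-0.8165)·1 + 0.4082·2 = 0.8165.
u_2 = v_2 − 0.8165·q_1 = (-1.6667, 1.6667, 1.6667).
‖u_2‖ = 2.8868, so q_2 = (-0.5774, 0.5774, 0.5774).
q_1·v_3 = (-0.4082)·(-4) + (-0.8165)·2 + 0.4082·(-4) = -1.6330; q_2·v_3 = (-0.5774)·(-4) + 0.5774·2 + 0.5774·(-4) = 1.1547.
u_3 = v_3 + 1.6330·q_1 − 1.1547·q_2 = (-4.0000, 0.0000, -4.0000).
‖u_3‖ = 5.6569, so q_3 = (-0.7071, 0.0000, -0.7071).

Q = [[-0.4082, -0.5774, -0.7071], [-0.8165, 0.5774, 0.0000], [0.4082, 0.5774, -0.7071]], R = [[2.4495, 0.8165, -1.6330], [0.0000, 2.8868, 1.1547], [0.0000, 0.0000, 5.6569]]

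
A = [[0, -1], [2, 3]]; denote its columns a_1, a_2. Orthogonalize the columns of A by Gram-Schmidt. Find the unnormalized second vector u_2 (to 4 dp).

u_2 = (-1.0000, 0.0000)

a_1 = (0, 2); ‖a_1‖ = 2.0000, so q_1 = (0.0000, 1.0000).
q_1·a_2 = 0.0000·(-1) + 1.0000·3 = 3.0000.
u_2 = a_2 − 3.0000·q_1 = (-1.0000, 0.0000).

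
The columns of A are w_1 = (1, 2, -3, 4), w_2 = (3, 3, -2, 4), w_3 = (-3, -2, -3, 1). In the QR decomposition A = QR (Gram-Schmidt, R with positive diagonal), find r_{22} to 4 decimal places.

r_{22} = 2.4427

e_1 = w_1/‖w_1‖ = (1, 2, -3, 4)/5.4772 = (0.1826, 0.3651, -0.5477, 0.7303).
r_{12} = e_1·w_2 = 5.6598.
u_2 = w_2 − 5.6598·e_1 = (1.9667, 0.9333, 1.1000, -0.1333).
r_{22} = ‖u_2‖ = 2.4427.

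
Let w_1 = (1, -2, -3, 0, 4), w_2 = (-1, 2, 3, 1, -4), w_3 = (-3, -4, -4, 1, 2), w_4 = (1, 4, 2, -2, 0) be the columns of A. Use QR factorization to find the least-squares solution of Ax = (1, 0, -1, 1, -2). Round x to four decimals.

x = (0.1758, 0.2521, -0.3552, -0.5515)

q_1 = w_1/‖w_1‖ = (1, -2, -3, 0, 4)/5.4772 = (0.1826, -0.3651, -0.5477, 0.0000, 0.7303).
r_{12} = q_1·w_2 = -5.4772.
u_2 = w_2 + 5.4772·q_1 = (0.0000, 0.0000, 0.0000, 1.0000, 0.0000).
‖u_2‖ = 1.0000, so q_2 = (0.0000, 0.0000, 0.0000, 1.0000, 0.0000).
r_{13} = q_1·w_3 = 4.5644; r_{23} = q_2·w_3 = 1.0000.
u_3 = w_3 − 4.5644·q_1 − 1.0000·q_2 = (-3.8333, -2.3333, -1.5000, 0.0000, -1.3333).
‖u_3‖ = 4.9160, so q_3 = (-0.7798, -0.4746, -0.3051, 0.0000, -0.2712).
r_{14} = q_1·w_4 = -2.3735; r_{24} = q_2·w_4 = -2.0000; r_{34} = q_3·w_4 = -3.2886.
u_4 = w_4 + 2.3735·q_1 + 2.0000·q_2 + 3.2886·q_3 = (-1.1310, 1.5724, -0.3034, 0.0000, 0.8414).
‖u_4‖ = 2.1335, so q_4 = (-0.5301, 0.7370, -0.1422, 0.0000, 0.3944).
Qᵀb = (-0.7303, 1.0000, 0.0678, -1.1766).
Back-substitute: x_4 = -1.1766/2.1335 = -0.5515.
x_3 = (0.0678 + 3.2886·(-0.5515))/4.9160 = -0.3552.
x_2 = (1.0000 − 1.0000·(-0.3552) + 2.0000·(-0.5515))/1.0000 = 0.2521.
x_1 = (-0.7303 + 5.4772·0.2521 − 4.5644·(-0.3552) + 2.3735·(-0.5515))/5.4772 = 0.1758.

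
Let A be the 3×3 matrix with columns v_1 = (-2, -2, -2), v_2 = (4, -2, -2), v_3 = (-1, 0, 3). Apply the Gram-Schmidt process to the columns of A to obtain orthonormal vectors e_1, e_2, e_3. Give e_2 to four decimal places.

e_2 = (0.8165, -0.4082, -0.4082)

v_1 = (-2, -2, -2); ‖v_1‖ = 3.4641, so e_1 = (-0.5774, -0.5774, -0.5774).
e_1·v_2 = (-0.5774)·4 + (-0.5774)·(-2) + (-0.5774)·(-2) = 0.0000.
u_2 = v_2 + 0.0000·e_1 = (4.0000, -2.0000, -2.0000).
‖u_2‖ = 4.8990, so e_2 = (0.8165, -0.4082, -0.4082).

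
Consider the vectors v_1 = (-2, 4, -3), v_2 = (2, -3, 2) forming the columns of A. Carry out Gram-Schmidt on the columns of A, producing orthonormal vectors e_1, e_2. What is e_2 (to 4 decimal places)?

e_2 = (0.8666, 0.0619, -0.4952)

v_1 = (-2, 4, -3); ‖v_1‖ = 5.3852, so e_1 = (-0.3714, 0.7428, -0.5571).
e_1·v_2 = (-0.3714)·2 + 0.7428·(-3) + (-0.5571)·2 = -4.0853.
u_2 = v_2 + 4.0853·e_1 = (0.4828, 0.0345, -0.2759).
‖u_2‖ = 0.5571, so e_2 = (0.8666, 0.0619, -0.4952).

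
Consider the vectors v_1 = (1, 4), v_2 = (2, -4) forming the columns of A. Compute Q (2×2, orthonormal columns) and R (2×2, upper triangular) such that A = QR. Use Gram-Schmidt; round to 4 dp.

q_1 = v_1/‖v_1‖ = (1, 4)/4.1231 = (0.2425, 0.9701).
r_{12} = q_1·v_2 = -3.3955.
u_2 = v_2 + 3.3955·q_1 = (2.8235, -0.7059).
‖u_2‖ = 2.9104, so q_2 = (0.9701, -0.2425).

Q = [[0.2425, 0.9701], [0.9701, -0.2425]], R = [[4.1231, -3.3955], [0.0000, 2.9104]]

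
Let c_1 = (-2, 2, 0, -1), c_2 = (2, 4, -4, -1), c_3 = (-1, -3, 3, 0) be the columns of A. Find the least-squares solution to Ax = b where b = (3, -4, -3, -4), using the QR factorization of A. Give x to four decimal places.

c_1 = (-2, 2, 0, -1); ‖c_1‖ = 3.0000, so e_1 = (-0.6667, 0.6667, 0.0000, -0.3333).
e_1·c_2 = (-0.6667)·2 + 0.6667·4 + 0.0000·(-4) + (-0.3333)·(-1) = 1.6667.
u_2 = c_2 − 1.6667·e_1 = (3.1111, 2.8889, -4.0000, -0.4444).
‖u_2‖ = 5.8500, so e_2 = (0.5318, 0.4938, -0.6838, -0.0760).
e_1·c_3 = (-0.6667)·(-1) + 0.6667·(-3) + 0.0000·3 + (-0.3333)·0 = -1.3333; e_2·c_3 = 0.5318·(-1) + 0.4938·(-3) + (-0.6838)·3 + (-0.0760)·0 = -4.0646.
u_3 = c_3 + 1.3333·e_1 + 4.0646·e_2 = (0.2727, -0.1039, 0.2208, -0.7532).
‖u_3‖ = 0.8374, so e_3 = (0.3257, -0.1241, 0.2636, -0.8995).
Qᵀb = (-3.3333, 1.9753, 4.2802).
Back-substitute: x_3 = 4.2802/0.8374 = 5.1111.
x_2 = (1.9753 + 4.0646·5.1111)/5.8500 = 3.8889.
x_1 = (-3.3333 − 1.6667·3.8889 + 1.3333·5.1111)/3.0000 = -1.0000.

x = (-1.0000, 3.8889, 5.1111)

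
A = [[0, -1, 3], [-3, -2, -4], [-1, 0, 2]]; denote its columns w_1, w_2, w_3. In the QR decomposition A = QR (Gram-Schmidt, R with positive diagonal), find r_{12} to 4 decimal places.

r_{12} = 1.8974

w_1 = (0, -3, -1); ‖w_1‖ = 3.1623, so q_1 = (0.0000, -0.9487, -0.3162).
r_{12} = q_1·w_2 = 1.8974.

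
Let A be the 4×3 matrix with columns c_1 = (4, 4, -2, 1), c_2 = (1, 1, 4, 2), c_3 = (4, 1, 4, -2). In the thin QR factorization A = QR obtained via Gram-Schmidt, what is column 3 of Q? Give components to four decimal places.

c_1 = (4, 4, -2, 1); ‖c_1‖ = 6.0828, so e_1 = (0.6576, 0.6576, -0.3288, 0.1644).
e_1·c_2 = 0.6576·1 + 0.6576·1 + (-0.3288)·4 + 0.1644·2 = 0.3288.
u_2 = c_2 − 0.3288·e_1 = (0.7838, 0.7838, 4.1081, 1.9459).
‖u_2‖ = 4.6789, so e_2 = (0.1675, 0.1675, 0.8780, 0.4159).
e_1·c_3 = 0.6576·4 + 0.6576·1 + (-0.3288)·4 + 0.1644·(-2) = 1.6440; e_2·c_3 = 0.1675·4 + 0.1675·1 + 0.8780·4 + 0.4159·(-2) = 3.5178.
u_3 = c_3 − 1.6440·e_1 − 3.5178·e_2 = (2.3296, -0.6704, 1.4519, -3.7333).
‖u_3‖ = 4.6821, so e_3 = (0.4976, -0.1432, 0.3101, -0.7974).

e_3 = (0.4976, -0.1432, 0.3101, -0.7974)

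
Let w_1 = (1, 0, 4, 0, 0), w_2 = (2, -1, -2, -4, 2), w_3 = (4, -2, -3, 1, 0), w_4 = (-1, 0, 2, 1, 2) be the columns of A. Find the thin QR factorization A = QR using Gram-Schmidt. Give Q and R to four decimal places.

Q = [[0.2425, 0.4538, 0.7630, -0.1616], [0.0000, -0.1929, -0.3451, -0.1891], [0.9701, -0.1135, -0.1908, 0.0404], [0.0000, -0.7715, 0.4921, 0.3893], [0.0000, 0.3857, -0.1420, 0.8860]], R = [[4.1231, -1.4552, -1.9403, 1.6977], [0.0000, 5.1848, 1.7699, -0.6807], [0.0000, 0.0000, 4.8065, -0.9365], [0.0000, 0.0000, 0.0000, 2.4036]]

w_1 = (1, 0, 4, 0, 0); ‖w_1‖ = 4.1231, so q_1 = (0.2425, 0.0000, 0.9701, 0.0000, 0.0000).
q_1·w_2 = 0.2425·2 + 0.0000·(-1) + 0.9701·(-2) + 0.0000·(-4) + 0.0000·2 = -1.4552.
u_2 = w_2 + 1.4552·q_1 = (2.3529, -1.0000, -0.5882, -4.0000, 2.0000).
‖u_2‖ = 5.1848, so q_2 = (0.4538, -0.1929, -0.1135, -0.7715, 0.3857).
q_1·w_3 = 0.2425·4 + 0.0000·(-2) + 0.9701·(-3) + 0.0000·1 + 0.0000·0 = -1.9403; q_2·w_3 = 0.4538·4 + (-0.1929)·(-2) + (-0.1135)·(-3) + (-0.7715)·1 + 0.3857·0 = 1.7699.
u_3 = w_3 + 1.9403·q_1 − 1.7699·q_2 = (3.6674, -1.6586, -0.9168, 2.3654, -0.6827).
‖u_3‖ = 4.8065, so q_3 = (0.7630, -0.3451, -0.1908, 0.4921, -0.1420).
q_1·w_4 = 0.2425·(-1) + 0.0000·0 + 0.9701·2 + 0.0000·1 + 0.0000·2 = 1.6977; q_2·w_4 = 0.4538·(-1) + (-0.1929)·0 + (-0.1135)·2 + (-0.7715)·1 + 0.3857·2 = -0.6807; q_3·w_4 = 0.7630·(-1) + (-0.3451)·0 + (-0.1908)·2 + 0.4921·1 + (-0.1420)·2 = -0.9365.
u_4 = w_4 − 1.6977·q_1 + 0.6807·q_2 + 0.9365·q_3 = (-0.3883, -0.4544, 0.0971, 0.9357, 2.1296).
‖u_4‖ = 2.4036, so q_4 = (-0.1616, -0.1891, 0.0404, 0.3893, 0.8860).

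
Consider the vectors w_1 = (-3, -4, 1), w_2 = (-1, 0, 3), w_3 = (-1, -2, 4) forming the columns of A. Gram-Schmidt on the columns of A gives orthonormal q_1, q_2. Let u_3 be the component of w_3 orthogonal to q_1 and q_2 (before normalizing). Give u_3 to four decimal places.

w_1 = (-3, -4, 1); ‖w_1‖ = 5.0990, so q_1 = (-0.5883, -0.7845, 0.1961).
q_1·w_2 = (-0.5883)·(-1) + (-0.7845)·0 + 0.1961·3 = 1.1767.
u_2 = w_2 − 1.1767·q_1 = (-0.3077, 0.9231, 2.7692).
‖u_2‖ = 2.9352, so q_2 = (-0.1048, 0.3145, 0.9435).
q_1·w_3 = (-0.5883)·(-1) + (-0.7845)·(-2) + 0.1961·4 = 2.9417; q_2·w_3 = (-0.1048)·(-1) + 0.3145·(-2) + 0.9435·4 = 3.2497.
u_3 = w_3 − 2.9417·q_1 − 3.2497·q_2 = (1.0714, -0.7143, 0.3571).

u_3 = (1.0714, -0.7143, 0.3571)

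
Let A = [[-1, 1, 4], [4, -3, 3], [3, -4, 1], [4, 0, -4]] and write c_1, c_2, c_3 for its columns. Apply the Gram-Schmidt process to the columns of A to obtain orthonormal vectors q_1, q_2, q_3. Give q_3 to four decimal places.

q_1 = c_1/‖c_1‖ = (-1, 4, 3, 4)/6.4807 = (-0.1543, 0.6172, 0.4629, 0.6172).
r_{12} = q_1·c_2 = -3.8576.
u_2 = c_2 + 3.8576·q_1 = (0.4048, -0.6190, -2.2143, 2.3810).
‖u_2‖ = 3.3345, so q_2 = (0.1214, -0.1856, -0.6640, 0.7140).
r_{13} = q_1·c_3 = -0.7715; r_{23} = q_2·c_3 = -3.5916.
u_3 = c_3 + 0.7715·q_1 + 3.5916·q_2 = (4.3169, 2.8094, -1.0278, -0.9593).
‖u_3‖ = 5.3390, so q_3 = (0.8086, 0.5262, -0.1925, -0.1797).

q_3 = (0.8086, 0.5262, -0.1925, -0.1797)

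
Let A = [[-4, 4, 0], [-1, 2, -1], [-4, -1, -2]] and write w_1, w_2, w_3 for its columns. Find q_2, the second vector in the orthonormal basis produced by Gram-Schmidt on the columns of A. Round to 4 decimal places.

w_1 = (-4, -1, -4); ‖w_1‖ = 5.7446, so q_1 = (-0.6963, -0.1741, -0.6963).
q_1·w_2 = (-0.6963)·4 + (-0.1741)·2 + (-0.6963)·(-1) = -2.4371.
u_2 = w_2 + 2.4371·q_1 = (2.3030, 1.5758, -2.6970).
‖u_2‖ = 3.8808, so q_2 = (0.5934, 0.4060, -0.6950).

q_2 = (0.5934, 0.4060, -0.6950)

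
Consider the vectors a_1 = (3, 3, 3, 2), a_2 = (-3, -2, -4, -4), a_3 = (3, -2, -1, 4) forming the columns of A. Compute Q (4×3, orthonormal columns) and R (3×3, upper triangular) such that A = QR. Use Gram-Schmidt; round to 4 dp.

Q = [[0.5388, 0.1653, 0.6894], [0.5388, 0.5923, -0.1876], [0.5388, -0.2617, -0.6588], [0.3592, -0.7439, 0.2356]], R = [[5.5678, -6.2862, 1.4368], [0.0000, 2.3418, -3.4024], [0.0000, 0.0000, 4.0446]]

a_1 = (3, 3, 3, 2); ‖a_1‖ = 5.5678, so e_1 = (0.5388, 0.5388, 0.5388, 0.3592).
e_1·a_2 = 0.5388·(-3) + 0.5388·(-2) + 0.5388·(-4) + 0.3592·(-4) = -6.2862.
u_2 = a_2 + 6.2862·e_1 = (0.3871, 1.3871, -0.6129, -1.7419).
‖u_2‖ = 2.3418, so e_2 = (0.1653, 0.5923, -0.2617, -0.7439).
e_1·a_3 = 0.5388·3 + 0.5388·(-2) + 0.5388·(-1) + 0.3592·4 = 1.4368; e_2·a_3 = 0.1653·3 + 0.5923·(-2) + (-0.2617)·(-1) + (-0.7439)·4 = -3.4024.
u_3 = a_3 − 1.4368·e_1 + 3.4024·e_2 = (2.7882, -0.7588, -2.6647, 0.9529).
‖u_3‖ = 4.0446, so e_3 = (0.6894, -0.1876, -0.6588, 0.2356).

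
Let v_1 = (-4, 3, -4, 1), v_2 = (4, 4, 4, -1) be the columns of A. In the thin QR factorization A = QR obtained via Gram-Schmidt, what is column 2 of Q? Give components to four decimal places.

q_1 = v_1/‖v_1‖ = (-4, 3, -4, 1)/6.4807 = (-0.6172, 0.4629, -0.6172, 0.1543).
r_{12} = q_1·v_2 = -3.2404.
u_2 = v_2 + 3.2404·q_1 = (2.0000, 5.5000, 2.0000, -0.5000).
‖u_2‖ = 6.2048, so q_2 = (0.3223, 0.8864, 0.3223, -0.0806).

q_2 = (0.3223, 0.8864, 0.3223, -0.0806)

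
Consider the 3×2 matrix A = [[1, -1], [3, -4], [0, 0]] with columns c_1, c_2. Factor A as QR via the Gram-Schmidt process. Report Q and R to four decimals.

c_1 = (1, 3, 0); ‖c_1‖ = 3.1623, so e_1 = (0.3162, 0.9487, 0.0000).
e_1·c_2 = 0.3162·(-1) + 0.9487·(-4) + 0.0000·0 = -4.1110.
u_2 = c_2 + 4.1110·e_1 = (0.3000, -0.1000, 0.0000).
‖u_2‖ = 0.3162, so e_2 = (0.9487, -0.3162, 0.0000).

Q = [[0.3162, 0.9487], [0.9487, -0.3162], [0.0000, 0.0000]], R = [[3.1623, -4.1110], [0.0000, 0.3162]]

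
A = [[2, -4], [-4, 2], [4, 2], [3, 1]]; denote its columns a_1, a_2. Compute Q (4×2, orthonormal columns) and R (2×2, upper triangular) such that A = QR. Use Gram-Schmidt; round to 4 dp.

a_1 = (2, -4, 4, 3); ‖a_1‖ = 6.7082, so q_1 = (0.2981, -0.5963, 0.5963, 0.4472).
q_1·a_2 = 0.2981·(-4) + (-0.5963)·2 + 0.5963·2 + 0.4472·1 = -0.7454.
u_2 = a_2 + 0.7454·q_1 = (-3.7778, 1.5556, 2.4444, 1.3333).
‖u_2‖ = 4.9441, so q_2 = (-0.7641, 0.3146, 0.4944, 0.2697).

Q = [[0.2981, -0.7641], [-0.5963, 0.3146], [0.5963, 0.4944], [0.4472, 0.2697]], R = [[6.7082, -0.7454], [0.0000, 4.9441]]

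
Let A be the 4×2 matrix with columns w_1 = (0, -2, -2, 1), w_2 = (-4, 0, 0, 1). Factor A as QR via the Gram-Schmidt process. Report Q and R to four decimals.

q_1 = w_1/‖w_1‖ = (0, -2, -2, 1)/3.0000 = (0.0000, -0.6667, -0.6667, 0.3333).
r_{12} = q_1·w_2 = 0.3333.
u_2 = w_2 − 0.3333·q_1 = (-4.0000, 0.2222, 0.2222, 0.8889).
‖u_2‖ = 4.1096, so q_2 = (-0.9733, 0.0541, 0.0541, 0.2163).

Q = [[0.0000, -0.9733], [-0.6667, 0.0541], [-0.6667, 0.0541], [0.3333, 0.2163]], R = [[3.0000, 0.3333], [0.0000, 4.1096]]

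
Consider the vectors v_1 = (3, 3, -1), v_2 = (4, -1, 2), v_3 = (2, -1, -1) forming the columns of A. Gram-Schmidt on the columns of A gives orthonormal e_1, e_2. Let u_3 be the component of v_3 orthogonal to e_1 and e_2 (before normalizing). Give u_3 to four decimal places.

v_1 = (3, 3, -1); ‖v_1‖ = 4.3589, so e_1 = (0.6882, 0.6882, -0.2294).
e_1·v_2 = 0.6882·4 + 0.6882·(-1) + (-0.2294)·2 = 1.6059.
u_2 = v_2 − 1.6059·e_1 = (2.8947, -2.1053, 2.3684).
‖u_2‖ = 4.2920, so e_2 = (0.6745, -0.4905, 0.5518).
e_1·v_3 = 0.6882·2 + 0.6882·(-1) + (-0.2294)·(-1) = 0.9177; e_2·v_3 = 0.6745·2 + (-0.4905)·(-1) + 0.5518·(-1) = 1.2876.
u_3 = v_3 − 0.9177·e_1 − 1.2876·e_2 = (0.5000, -1.0000, -1.5000).

u_3 = (0.5000, -1.0000, -1.5000)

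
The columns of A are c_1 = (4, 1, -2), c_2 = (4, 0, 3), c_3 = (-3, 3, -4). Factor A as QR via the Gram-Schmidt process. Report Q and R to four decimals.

Q = [[0.8729, 0.4657, -0.1455], [0.2182, -0.1059, 0.9701], [-0.4364, 0.8786, 0.1940]], R = [[4.5826, 2.1822, -0.2182], [0.0000, 4.4987, -5.2291], [0.0000, 0.0000, 2.5709]]

e_1 = c_1/‖c_1‖ = (4, 1, -2)/4.5826 = (0.8729, 0.2182, -0.4364).
r_{12} = e_1·c_2 = 2.1822.
u_2 = c_2 − 2.1822·e_1 = (2.0952, -0.4762, 3.9524).
‖u_2‖ = 4.4987, so e_2 = (0.4657, -0.1059, 0.8786).
r_{13} = e_1·c_3 = -0.2182; r_{23} = e_2·c_3 = -5.2291.
u_3 = c_3 + 0.2182·e_1 + 5.2291·e_2 = (-0.3741, 2.4941, 0.4988).
‖u_3‖ = 2.5709, so e_3 = (-0.1455, 0.9701, 0.1940).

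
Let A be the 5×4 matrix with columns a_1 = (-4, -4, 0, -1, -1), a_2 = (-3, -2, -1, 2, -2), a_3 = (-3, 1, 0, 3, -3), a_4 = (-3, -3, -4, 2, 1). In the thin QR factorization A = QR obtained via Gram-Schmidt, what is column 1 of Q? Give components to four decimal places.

e_1 = a_1/‖a_1‖ = (-4, -4, 0, -1, -1)/5.8310 = (-0.6860, -0.6860, 0.0000, -0.1715, -0.1715).

e_1 = (-0.6860, -0.6860, 0.0000, -0.1715, -0.1715)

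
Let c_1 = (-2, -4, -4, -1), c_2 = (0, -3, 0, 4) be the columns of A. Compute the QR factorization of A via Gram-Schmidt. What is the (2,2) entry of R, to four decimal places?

e_1 = c_1/‖c_1‖ = (-2, -4, -4, -1)/6.0828 = (-0.3288, -0.6576, -0.6576, -0.1644).
r_{12} = e_1·c_2 = 1.3152.
u_2 = c_2 − 1.3152·e_1 = (0.4324, -2.1351, 0.8649, 4.2162).
r_{22} = ‖u_2‖ = 4.8239.

r_{22} = 4.8239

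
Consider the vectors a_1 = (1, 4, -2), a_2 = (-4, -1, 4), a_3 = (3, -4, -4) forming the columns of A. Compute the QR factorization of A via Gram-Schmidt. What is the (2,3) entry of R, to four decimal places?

a_1 = (1, 4, -2); ‖a_1‖ = 4.5826, so e_1 = (0.2182, 0.8729, -0.4364).
e_1·a_2 = 0.2182·(-4) + 0.8729·(-1) + (-0.4364)·4 = -3.4915.
u_2 = a_2 + 3.4915·e_1 = (-3.2381, 2.0476, 2.4762).
‖u_2‖ = 4.5617, so e_2 = (-0.7098, 0.4489, 0.5428).
r_{23} = e_2·a_3 = -6.0962.

r_{23} = -6.0962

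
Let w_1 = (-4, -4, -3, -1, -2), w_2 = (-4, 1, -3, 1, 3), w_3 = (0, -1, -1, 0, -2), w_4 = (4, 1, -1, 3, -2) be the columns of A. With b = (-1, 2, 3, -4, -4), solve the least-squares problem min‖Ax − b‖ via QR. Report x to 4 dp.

w_1 = (-4, -4, -3, -1, -2); ‖w_1‖ = 6.7823, so q_1 = (-0.5898, -0.5898, -0.4423, -0.1474, -0.2949).
q_1·w_2 = (-0.5898)·(-4) + (-0.5898)·1 + (-0.4423)·(-3) + (-0.1474)·1 + (-0.2949)·3 = 2.0642.
u_2 = w_2 − 2.0642·q_1 = (-2.7826, 2.2174, -2.0870, 1.3043, 3.6087).
‖u_2‖ = 5.6337, so q_2 = (-0.4939, 0.3936, -0.3704, 0.2315, 0.6405).
q_1·w_3 = (-0.5898)·0 + (-0.5898)·(-1) + (-0.4423)·(-1) + (-0.1474)·0 + (-0.2949)·(-2) = 1.6219; q_2·w_3 = (-0.4939)·0 + 0.3936·(-1) + (-0.3704)·(-1) + 0.2315·0 + 0.6405·(-2) = -1.3043.
u_3 = w_3 − 1.6219·q_1 + 1.3043·q_2 = (0.3123, 0.4699, -0.7658, 0.5411, -0.6863).
‖u_3‖ = 1.2917, so q_3 = (0.2418, 0.3638, -0.5928, 0.4189, -0.5313).
q_1·w_4 = (-0.5898)·4 + (-0.5898)·1 + (-0.4423)·(-1) + (-0.1474)·3 + (-0.2949)·(-2) = -2.3591; q_2·w_4 = (-0.4939)·4 + 0.3936·1 + (-0.3704)·(-1) + 0.2315·3 + 0.6405·(-2) = -1.7982; q_3·w_4 = 0.2418·4 + 0.3638·1 + (-0.5928)·(-1) + 0.4189·3 + (-0.5313)·(-2) = 4.2431.
u_4 = w_4 + 2.3591·q_1 + 1.7982·q_2 − 4.2431·q_3 = (0.6946, -1.2270, -0.1942, 1.2911, 0.7106).
‖u_4‖ = 2.0488, so q_4 = (0.3390, -0.5989, -0.0948, 0.6302, 0.3468).
Qᵀb = (-0.1474, -3.3185, -0.8431, -5.7291).
Back-substitute: x_4 = -5.7291/2.0488 = -2.7964.
x_3 = (-0.8431 − 4.2431·(-2.7964))/1.2917 = 8.5331.
x_2 = (-3.3185 + 1.3043·8.5331 + 1.7982·(-2.7964))/5.6337 = 0.4939.
x_1 = (-0.1474 − 2.0642·0.4939 − 1.6219·8.5331 + 2.3591·(-2.7964))/6.7823 = -3.1852.

x = (-3.1852, 0.4939, 8.5331, -2.7964)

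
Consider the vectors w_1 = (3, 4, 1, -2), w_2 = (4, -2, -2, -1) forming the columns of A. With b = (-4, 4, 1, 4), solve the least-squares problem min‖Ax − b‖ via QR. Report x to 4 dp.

x = (0.0613, -1.2098)

w_1 = (3, 4, 1, -2); ‖w_1‖ = 5.4772, so e_1 = (0.5477, 0.7303, 0.1826, -0.3651).
e_1·w_2 = 0.5477·4 + 0.7303·(-2) + 0.1826·(-2) + (-0.3651)·(-1) = 0.7303.
u_2 = w_2 − 0.7303·e_1 = (3.6000, -2.5333, -2.1333, -0.7333).
‖u_2‖ = 4.9464, so e_2 = (0.7278, -0.5122, -0.4313, -0.1483).
Qᵀb = (-0.5477, -5.9842).
Back-substitute: x_2 = -5.9842/4.9464 = -1.2098.
x_1 = (-0.5477 − 0.7303·(-1.2098))/5.4772 = 0.0613.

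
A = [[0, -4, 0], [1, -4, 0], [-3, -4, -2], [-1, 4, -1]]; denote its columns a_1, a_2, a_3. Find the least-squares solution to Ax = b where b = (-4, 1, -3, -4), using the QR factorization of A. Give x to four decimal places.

q_1 = a_1/‖a_1‖ = (0, 1, -3, -1)/3.3166 = (0.0000, 0.3015, -0.9045, -0.3015).
r_{12} = q_1·a_2 = 1.2060.
u_2 = a_2 − 1.2060·q_1 = (-4.0000, -4.3636, -2.9091, 4.3636).
‖u_2‖ = 7.9086, so q_2 = (-0.5058, -0.5518, -0.3678, 0.5518).
r_{13} = q_1·a_3 = 2.1106; r_{23} = q_2·a_3 = 0.1839.
u_3 = a_3 − 2.1106·q_1 − 0.1839·q_2 = (0.0930, -0.5349, -0.0233, -0.4651).
‖u_3‖ = 0.7153, so q_3 = (0.1301, -0.7478, -0.0325, -0.6503).
Qᵀb = (4.2212, 0.3678, 1.4306).
Back-substitute: x_3 = 1.4306/0.7153 = 2.0000.
x_2 = (0.3678 − 0.1839·2.0000)/7.9086 = 0.0000.
x_1 = (4.2212 − 1.2060·0.0000 − 2.1106·2.0000)/3.3166 = 0.0000.

x = (0.0000, 0.0000, 2.0000)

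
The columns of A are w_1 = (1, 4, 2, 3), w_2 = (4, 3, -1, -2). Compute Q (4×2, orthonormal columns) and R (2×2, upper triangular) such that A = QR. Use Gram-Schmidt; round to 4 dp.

w_1 = (1, 4, 2, 3); ‖w_1‖ = 5.4772, so q_1 = (0.1826, 0.7303, 0.3651, 0.5477).
q_1·w_2 = 0.1826·4 + 0.7303·3 + 0.3651·(-1) + 0.5477·(-2) = 1.4606.
u_2 = w_2 − 1.4606·q_1 = (3.7333, 1.9333, -1.5333, -2.8000).
‖u_2‖ = 5.2789, so q_2 = (0.7072, 0.3662, -0.2905, -0.5304).

Q = [[0.1826, 0.7072], [0.7303, 0.3662], [0.3651, -0.2905], [0.5477, -0.5304]], R = [[5.4772, 1.4606], [0.0000, 5.2789]]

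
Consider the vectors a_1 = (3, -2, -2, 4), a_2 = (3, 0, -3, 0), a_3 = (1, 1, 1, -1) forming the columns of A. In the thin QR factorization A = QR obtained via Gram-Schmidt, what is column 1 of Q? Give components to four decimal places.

a_1 = (3, -2, -2, 4); ‖a_1‖ = 5.7446, so e_1 = (0.5222, -0.3482, -0.3482, 0.6963).

e_1 = (0.5222, -0.3482, -0.3482, 0.6963)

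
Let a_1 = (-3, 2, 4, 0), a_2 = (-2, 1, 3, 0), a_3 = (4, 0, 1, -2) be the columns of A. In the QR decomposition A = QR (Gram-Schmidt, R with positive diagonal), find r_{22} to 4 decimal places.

r_{22} = 0.4549

q_1 = a_1/‖a_1‖ = (-3, 2, 4, 0)/5.3852 = (-0.5571, 0.3714, 0.7428, 0.0000).
r_{12} = q_1·a_2 = 3.7139.
u_2 = a_2 − 3.7139·q_1 = (0.0690, -0.3793, 0.2414, 0.0000).
r_{22} = ‖u_2‖ = 0.4549.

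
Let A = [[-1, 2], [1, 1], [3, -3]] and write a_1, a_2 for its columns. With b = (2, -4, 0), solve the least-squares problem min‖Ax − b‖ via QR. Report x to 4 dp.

a_1 = (-1, 1, 3); ‖a_1‖ = 3.3166, so q_1 = (-0.3015, 0.3015, 0.9045).
q_1·a_2 = (-0.3015)·2 + 0.3015·1 + 0.9045·(-3) = -3.0151.
u_2 = a_2 + 3.0151·q_1 = (1.0909, 1.9091, -0.2727).
‖u_2‖ = 2.2156, so q_2 = (0.4924, 0.8616, -0.1231).
Qᵀb = (-1.8091, -2.4618).
Back-substitute: x_2 = -2.4618/2.2156 = -1.1111.
x_1 = (-1.8091 + 3.0151·(-1.1111))/3.3166 = -1.5556.

x = (-1.5556, -1.1111)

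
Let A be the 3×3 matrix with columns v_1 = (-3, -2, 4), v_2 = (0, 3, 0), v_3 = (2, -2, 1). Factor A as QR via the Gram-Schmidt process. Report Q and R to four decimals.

v_1 = (-3, -2, 4); ‖v_1‖ = 5.3852, so q_1 = (-0.5571, -0.3714, 0.7428).
q_1·v_2 = (-0.5571)·0 + (-0.3714)·3 + 0.7428·0 = -1.1142.
u_2 = v_2 + 1.1142·q_1 = (-0.6207, 2.5862, 0.8276).
‖u_2‖ = 2.7854, so q_2 = (-0.2228, 0.9285, 0.2971).
q_1·v_3 = (-0.5571)·2 + (-0.3714)·(-2) + 0.7428·1 = 0.3714; q_2·v_3 = (-0.2228)·2 + 0.9285·(-2) + 0.2971·1 = -2.0055.
u_3 = v_3 − 0.3714·q_1 + 2.0055·q_2 = (1.7600, 0.0000, 1.3200).
‖u_3‖ = 2.2000, so q_3 = (0.8000, 0.0000, 0.6000).

Q = [[-0.5571, -0.2228, 0.8000], [-0.3714, 0.9285, 0.0000], [0.7428, 0.2971, 0.6000]], R = [[5.3852, -1.1142, 0.3714], [0.0000, 2.7854, -2.0055], [0.0000, 0.0000, 2.2000]]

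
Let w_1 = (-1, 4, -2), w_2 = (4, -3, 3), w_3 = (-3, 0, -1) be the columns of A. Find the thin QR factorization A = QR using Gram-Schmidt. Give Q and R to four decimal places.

w_1 = (-1, 4, -2); ‖w_1‖ = 4.5826, so e_1 = (-0.2182, 0.8729, -0.4364).
e_1·w_2 = (-0.2182)·4 + 0.8729·(-3) + (-0.4364)·3 = -4.8008.
u_2 = w_2 + 4.8008·e_1 = (2.9524, 1.1905, 0.9048).
‖u_2‖ = 3.3094, so e_2 = (0.8921, 0.3597, 0.2734).
e_1·w_3 = (-0.2182)·(-3) + 0.8729·0 + (-0.4364)·(-1) = 1.0911; e_2·w_3 = 0.8921·(-3) + 0.3597·0 + 0.2734·(-1) = -2.9497.
u_3 = w_3 − 1.0911·e_1 + 2.9497·e_2 = (-0.1304, 0.1087, 0.2826).
‖u_3‖ = 0.3297, so e_3 = (-0.3956, 0.3297, 0.8572).

Q = [[-0.2182, 0.8921, -0.3956], [0.8729, 0.3597, 0.3297], [-0.4364, 0.2734, 0.8572]], R = [[4.5826, -4.8008, 1.0911], [0.0000, 3.3094, -2.9497], [0.0000, 0.0000, 0.3297]]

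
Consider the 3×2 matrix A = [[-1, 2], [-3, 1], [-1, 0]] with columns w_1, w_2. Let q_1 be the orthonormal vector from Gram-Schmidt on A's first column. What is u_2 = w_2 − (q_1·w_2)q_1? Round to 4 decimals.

u_2 = (1.5455, -0.3636, -0.4545)

q_1 = w_1/‖w_1‖ = (-1, -3, -1)/3.3166 = (-0.3015, -0.9045, -0.3015).
r_{12} = q_1·w_2 = -1.5076.
u_2 = w_2 + 1.5076·q_1 = (1.5455, -0.3636, -0.4545).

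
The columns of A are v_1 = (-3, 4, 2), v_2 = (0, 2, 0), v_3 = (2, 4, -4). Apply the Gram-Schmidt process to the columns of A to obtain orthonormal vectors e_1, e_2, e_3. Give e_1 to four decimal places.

e_1 = (-0.5571, 0.7428, 0.3714)

v_1 = (-3, 4, 2); ‖v_1‖ = 5.3852, so e_1 = (-0.5571, 0.7428, 0.3714).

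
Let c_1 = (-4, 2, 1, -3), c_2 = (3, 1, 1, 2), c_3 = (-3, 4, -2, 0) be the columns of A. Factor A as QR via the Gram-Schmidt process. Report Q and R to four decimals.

c_1 = (-4, 2, 1, -3); ‖c_1‖ = 5.4772, so q_1 = (-0.7303, 0.3651, 0.1826, -0.5477).
q_1·c_2 = (-0.7303)·3 + 0.3651·1 + 0.1826·1 + (-0.5477)·2 = -2.7386.
u_2 = c_2 + 2.7386·q_1 = (1.0000, 2.0000, 1.5000, 0.5000).
‖u_2‖ = 2.7386, so q_2 = (0.3651, 0.7303, 0.5477, 0.1826).
q_1·c_3 = (-0.7303)·(-3) + 0.3651·4 + 0.1826·(-2) + (-0.5477)·0 = 3.2863; q_2·c_3 = 0.3651·(-3) + 0.7303·4 + 0.5477·(-2) + 0.1826·0 = 0.7303.
u_3 = c_3 − 3.2863·q_1 − 0.7303·q_2 = (-0.8667, 2.2667, -3.0000, 1.6667).
‖u_3‖ = 4.2032, so q_3 = (-0.2062, 0.5393, -0.7137, 0.3965).

Q = [[-0.7303, 0.3651, -0.2062], [0.3651, 0.7303, 0.5393], [0.1826, 0.5477, -0.7137], [-0.5477, 0.1826, 0.3965]], R = [[5.4772, -2.7386, 3.2863], [0.0000, 2.7386, 0.7303], [0.0000, 0.0000, 4.2032]]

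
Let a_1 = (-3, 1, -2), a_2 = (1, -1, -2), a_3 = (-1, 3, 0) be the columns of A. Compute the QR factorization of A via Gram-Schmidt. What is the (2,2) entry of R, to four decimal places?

r_{22} = 2.4495

a_1 = (-3, 1, -2); ‖a_1‖ = 3.7417, so e_1 = (-0.8018, 0.2673, -0.5345).
e_1·a_2 = (-0.8018)·1 + 0.2673·(-1) + (-0.5345)·(-2) = 0.0000.
u_2 = a_2 + 0.0000·e_1 = (1.0000, -1.0000, -2.0000).
r_{22} = ‖u_2‖ = 2.4495.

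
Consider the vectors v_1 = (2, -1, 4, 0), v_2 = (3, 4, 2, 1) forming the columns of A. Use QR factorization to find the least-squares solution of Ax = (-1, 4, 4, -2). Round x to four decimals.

x = (0.2075, 0.5642)

q_1 = v_1/‖v_1‖ = (2, -1, 4, 0)/4.5826 = (0.4364, -0.2182, 0.8729, 0.0000).
r_{12} = q_1·v_2 = 2.1822.
u_2 = v_2 − 2.1822·q_1 = (2.0476, 4.4762, 0.0952, 1.0000).
‖u_2‖ = 5.0238, so q_2 = (0.4076, 0.8910, 0.0190, 0.1991).
Qᵀb = (2.1822, 2.8342).
Back-substitute: x_2 = 2.8342/5.0238 = 0.5642.
x_1 = (2.1822 − 2.1822·0.5642)/4.5826 = 0.2075.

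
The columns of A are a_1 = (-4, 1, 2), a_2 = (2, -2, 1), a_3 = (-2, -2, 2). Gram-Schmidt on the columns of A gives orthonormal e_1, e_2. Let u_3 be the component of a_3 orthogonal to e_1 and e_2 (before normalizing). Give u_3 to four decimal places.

e_1 = a_1/‖a_1‖ = (-4, 1, 2)/4.5826 = (-0.8729, 0.2182, 0.4364).
r_{12} = e_1·a_2 = -1.7457.
u_2 = a_2 + 1.7457·e_1 = (0.4762, -1.6190, 1.7619).
‖u_2‖ = 2.4398, so e_2 = (0.1952, -0.6636, 0.7222).
r_{13} = e_1·a_3 = 2.1822; r_{23} = e_2·a_3 = 2.3812.
u_3 = a_3 − 2.1822·e_1 − 2.3812·e_2 = (-0.5600, -0.8960, -0.6720).

u_3 = (-0.5600, -0.8960, -0.6720)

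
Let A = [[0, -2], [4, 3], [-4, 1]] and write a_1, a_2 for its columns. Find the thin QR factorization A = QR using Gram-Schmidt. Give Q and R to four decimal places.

Q = [[0.0000, -0.5774], [0.7071, 0.5774], [-0.7071, 0.5774]], R = [[5.6569, 1.4142], [0.0000, 3.4641]]

a_1 = (0, 4, -4); ‖a_1‖ = 5.6569, so e_1 = (0.0000, 0.7071, -0.7071).
e_1·a_2 = 0.0000·(-2) + 0.7071·3 + (-0.7071)·1 = 1.4142.
u_2 = a_2 − 1.4142·e_1 = (-2.0000, 2.0000, 2.0000).
‖u_2‖ = 3.4641, so e_2 = (-0.5774, 0.5774, 0.5774).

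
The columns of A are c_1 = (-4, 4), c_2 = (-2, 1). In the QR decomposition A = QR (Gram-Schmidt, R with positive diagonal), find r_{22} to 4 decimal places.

r_{22} = 0.7071

c_1 = (-4, 4); ‖c_1‖ = 5.6569, so q_1 = (-0.7071, 0.7071).
q_1·c_2 = (-0.7071)·(-2) + 0.7071·1 = 2.1213.
u_2 = c_2 − 2.1213·q_1 = (-0.5000, -0.5000).
r_{22} = ‖u_2‖ = 0.7071.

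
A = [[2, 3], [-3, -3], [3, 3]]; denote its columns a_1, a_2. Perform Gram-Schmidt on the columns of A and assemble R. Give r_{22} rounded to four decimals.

r_{22} = 0.9045

a_1 = (2, -3, 3); ‖a_1‖ = 4.6904, so e_1 = (0.4264, -0.6396, 0.6396).
e_1·a_2 = 0.4264·3 + (-0.6396)·(-3) + 0.6396·3 = 5.1168.
u_2 = a_2 − 5.1168·e_1 = (0.8182, 0.2727, -0.2727).
r_{22} = ‖u_2‖ = 0.9045.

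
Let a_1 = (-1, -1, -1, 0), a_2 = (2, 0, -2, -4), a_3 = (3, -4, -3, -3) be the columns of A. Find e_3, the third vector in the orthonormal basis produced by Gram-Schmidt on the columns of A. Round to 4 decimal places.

e_1 = a_1/‖a_1‖ = (-1, -1, -1, 0)/1.7321 = (-0.5774, -0.5774, -0.5774, 0.0000).
r_{12} = e_1·a_2 = 0.0000.
u_2 = a_2 + 0.0000·e_1 = (2.0000, 0.0000, -2.0000, -4.0000).
‖u_2‖ = 4.8990, so e_2 = (0.4082, 0.0000, -0.4082, -0.8165).
r_{13} = e_1·a_3 = 2.3094; r_{23} = e_2·a_3 = 4.8990.
u_3 = a_3 − 2.3094·e_1 − 4.8990·e_2 = (2.3333, -2.6667, 0.3333, 1.0000).
‖u_3‖ = 3.6968, so e_3 = (0.6312, -0.7213, 0.0902, 0.2705).

e_3 = (0.6312, -0.7213, 0.0902, 0.2705)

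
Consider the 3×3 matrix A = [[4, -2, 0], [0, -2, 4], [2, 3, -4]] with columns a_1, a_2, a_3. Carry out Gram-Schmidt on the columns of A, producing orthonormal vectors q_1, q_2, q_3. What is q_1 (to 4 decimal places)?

a_1 = (4, 0, 2); ‖a_1‖ = 4.4721, so q_1 = (0.8944, 0.0000, 0.4472).

q_1 = (0.8944, 0.0000, 0.4472)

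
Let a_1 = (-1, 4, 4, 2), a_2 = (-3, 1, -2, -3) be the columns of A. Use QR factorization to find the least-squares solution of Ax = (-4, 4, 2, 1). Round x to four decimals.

x = (0.9389, 0.6771)

q_1 = a_1/‖a_1‖ = (-1, 4, 4, 2)/6.0828 = (-0.1644, 0.6576, 0.6576, 0.3288).
r_{12} = q_1·a_2 = -1.1508.
u_2 = a_2 + 1.1508·q_1 = (-3.1892, 1.7568, -1.2432, -2.6216).
‖u_2‖ = 4.6557, so q_2 = (-0.6850, 0.3773, -0.2670, -0.5631).
Qᵀb = (4.9320, 3.1522).
Back-substitute: x_2 = 3.1522/4.6557 = 0.6771.
x_1 = (4.9320 + 1.1508·0.6771)/6.0828 = 0.9389.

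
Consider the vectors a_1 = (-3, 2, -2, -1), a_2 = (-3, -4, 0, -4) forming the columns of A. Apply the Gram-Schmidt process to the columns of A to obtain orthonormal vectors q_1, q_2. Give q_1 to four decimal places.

a_1 = (-3, 2, -2, -1); ‖a_1‖ = 4.2426, so q_1 = (-0.7071, 0.4714, -0.4714, -0.2357).

q_1 = (-0.7071, 0.4714, -0.4714, -0.2357)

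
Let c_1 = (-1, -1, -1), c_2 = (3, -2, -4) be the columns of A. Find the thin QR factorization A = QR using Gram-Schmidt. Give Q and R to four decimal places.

q_1 = c_1/‖c_1‖ = (-1, -1, -1)/1.7321 = (-0.5774, -0.5774, -0.5774).
r_{12} = q_1·c_2 = 1.7321.
u_2 = c_2 − 1.7321·q_1 = (4.0000, -1.0000, -3.0000).
‖u_2‖ = 5.0990, so q_2 = (0.7845, -0.1961, -0.5883).

Q = [[-0.5774, 0.7845], [-0.5774, -0.1961], [-0.5774, -0.5883]], R = [[1.7321, 1.7321], [0.0000, 5.0990]]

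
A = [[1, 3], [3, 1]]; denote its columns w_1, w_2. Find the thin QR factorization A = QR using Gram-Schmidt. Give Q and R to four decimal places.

Q = [[0.3162, 0.9487], [0.9487, -0.3162]], R = [[3.1623, 1.8974], [0.0000, 2.5298]]

e_1 = w_1/‖w_1‖ = (1, 3)/3.1623 = (0.3162, 0.9487).
r_{12} = e_1·w_2 = 1.8974.
u_2 = w_2 − 1.8974·e_1 = (2.4000, -0.8000).
‖u_2‖ = 2.5298, so e_2 = (0.9487, -0.3162).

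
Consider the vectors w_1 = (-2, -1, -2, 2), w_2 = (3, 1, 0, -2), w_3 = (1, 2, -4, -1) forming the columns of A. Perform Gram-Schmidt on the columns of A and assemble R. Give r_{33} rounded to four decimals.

w_1 = (-2, -1, -2, 2); ‖w_1‖ = 3.6056, so q_1 = (-0.5547, -0.2774, -0.5547, 0.5547).
q_1·w_2 = (-0.5547)·3 + (-0.2774)·1 + (-0.5547)·0 + 0.5547·(-2) = -3.0509.
u_2 = w_2 + 3.0509·q_1 = (1.3077, 0.1538, -1.6923, -0.3077).
‖u_2‖ = 2.1662, so q_2 = (0.6037, 0.0710, -0.7812, -0.1420).
q_1·w_3 = (-0.5547)·1 + (-0.2774)·2 + (-0.5547)·(-4) + 0.5547·(-1) = 0.5547; q_2·w_3 = 0.6037·1 + 0.0710·2 + (-0.7812)·(-4) + (-0.1420)·(-1) = 4.0127.
u_3 = w_3 − 0.5547·q_1 − 4.0127·q_2 = (-1.1148, 1.8689, -0.5574, -0.7377).
r_{33} = ‖u_3‖ = 2.3644.

r_{33} = 2.3644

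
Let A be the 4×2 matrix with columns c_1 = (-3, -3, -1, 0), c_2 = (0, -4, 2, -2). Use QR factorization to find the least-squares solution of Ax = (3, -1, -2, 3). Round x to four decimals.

c_1 = (-3, -3, -1, 0); ‖c_1‖ = 4.3589, so e_1 = (-0.6882, -0.6882, -0.2294, 0.0000).
e_1·c_2 = (-0.6882)·0 + (-0.6882)·(-4) + (-0.2294)·2 + 0.0000·(-2) = 2.2942.
u_2 = c_2 − 2.2942·e_1 = (1.5789, -2.4211, 2.5263, -2.0000).
‖u_2‖ = 4.3286, so e_2 = (0.3648, -0.5593, 0.5836, -0.4620).
Qᵀb = (-0.9177, -0.8998).
Back-substitute: x_2 = -0.8998/4.3286 = -0.2079.
x_1 = (-0.9177 − 2.2942·(-0.2079))/4.3589 = -0.1011.

x = (-0.1011, -0.2079)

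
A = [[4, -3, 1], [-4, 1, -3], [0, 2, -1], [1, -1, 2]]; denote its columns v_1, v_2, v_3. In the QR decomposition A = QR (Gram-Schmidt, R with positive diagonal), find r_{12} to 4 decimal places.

r_{12} = -2.9593

v_1 = (4, -4, 0, 1); ‖v_1‖ = 5.7446, so e_1 = (0.6963, -0.6963, 0.0000, 0.1741).
r_{12} = e_1·v_2 = -2.9593.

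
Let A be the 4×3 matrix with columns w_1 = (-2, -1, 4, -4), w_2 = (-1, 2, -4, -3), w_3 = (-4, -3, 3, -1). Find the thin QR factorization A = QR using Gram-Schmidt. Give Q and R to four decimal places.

Q = [[-0.3288, -0.2237, -0.7941], [-0.1644, 0.3479, -0.4846], [0.6576, -0.6561, -0.2471], [-0.6576, -0.6312, 0.2711]], R = [[6.0828, -0.6576, 4.4388], [0.0000, 5.4376, -1.4861], [0.0000, 0.0000, 3.6178]]

w_1 = (-2, -1, 4, -4); ‖w_1‖ = 6.0828, so e_1 = (-0.3288, -0.1644, 0.6576, -0.6576).
e_1·w_2 = (-0.3288)·(-1) + (-0.1644)·2 + 0.6576·(-4) + (-0.6576)·(-3) = -0.6576.
u_2 = w_2 + 0.6576·e_1 = (-1.2162, 1.8919, -3.5676, -3.4324).
‖u_2‖ = 5.4376, so e_2 = (-0.2237, 0.3479, -0.6561, -0.6312).
e_1·w_3 = (-0.3288)·(-4) + (-0.1644)·(-3) + 0.6576·3 + (-0.6576)·(-1) = 4.4388; e_2·w_3 = (-0.2237)·(-4) + 0.3479·(-3) + (-0.6561)·3 + (-0.6312)·(-1) = -1.4861.
u_3 = w_3 − 4.4388·e_1 + 1.4861·e_2 = (-2.8729, -1.7532, -0.8940, 0.9808).
‖u_3‖ = 3.6178, so e_3 = (-0.7941, -0.4846, -0.2471, 0.2711).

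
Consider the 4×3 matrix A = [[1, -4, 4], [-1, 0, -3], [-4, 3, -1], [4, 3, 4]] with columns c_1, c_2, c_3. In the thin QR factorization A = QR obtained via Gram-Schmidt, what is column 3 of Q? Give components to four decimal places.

c_1 = (1, -1, -4, 4); ‖c_1‖ = 5.8310, so q_1 = (0.1715, -0.1715, -0.6860, 0.6860).
q_1·c_2 = 0.1715·(-4) + (-0.1715)·0 + (-0.6860)·3 + 0.6860·3 = -0.6860.
u_2 = c_2 + 0.6860·q_1 = (-3.8824, -0.1176, 2.5294, 3.4706).
‖u_2‖ = 5.7905, so q_2 = (-0.6705, -0.0203, 0.4368, 0.5994).
q_1·c_3 = 0.1715·4 + (-0.1715)·(-3) + (-0.6860)·(-1) + 0.6860·4 = 4.6305; q_2·c_3 = (-0.6705)·4 + (-0.0203)·(-3) + 0.4368·(-1) + 0.5994·4 = -0.6603.
u_3 = c_3 − 4.6305·q_1 + 0.6603·q_2 = (2.7632, -2.2193, 2.4649, 1.2193).
‖u_3‖ = 4.4858, so q_3 = (0.6160, -0.4947, 0.5495, 0.2718).

q_3 = (0.6160, -0.4947, 0.5495, 0.2718)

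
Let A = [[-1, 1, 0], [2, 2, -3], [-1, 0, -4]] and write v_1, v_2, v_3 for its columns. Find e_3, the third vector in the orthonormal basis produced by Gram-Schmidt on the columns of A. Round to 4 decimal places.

e_3 = (0.4364, -0.2182, -0.8729)

v_1 = (-1, 2, -1); ‖v_1‖ = 2.4495, so e_1 = (-0.4082, 0.8165, -0.4082).
e_1·v_2 = (-0.4082)·1 + 0.8165·2 + (-0.4082)·0 = 1.2247.
u_2 = v_2 − 1.2247·e_1 = (1.5000, 1.0000, 0.5000).
‖u_2‖ = 1.8708, so e_2 = (0.8018, 0.5345, 0.2673).
e_1·v_3 = (-0.4082)·0 + 0.8165·(-3) + (-0.4082)·(-4) = -0.8165; e_2·v_3 = 0.8018·0 + 0.5345·(-3) + 0.2673·(-4) = -2.6726.
u_3 = v_3 + 0.8165·e_1 + 2.6726·e_2 = (1.8095, -0.9048, -3.6190).
‖u_3‖ = 4.1461, so e_3 = (0.4364, -0.2182, -0.8729).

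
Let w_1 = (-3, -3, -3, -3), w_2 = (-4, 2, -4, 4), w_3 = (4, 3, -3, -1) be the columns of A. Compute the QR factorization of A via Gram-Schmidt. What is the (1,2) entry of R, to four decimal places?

e_1 = w_1/‖w_1‖ = (-3, -3, -3, -3)/6.0000 = (-0.5000, -0.5000, -0.5000, -0.5000).
r_{12} = e_1·w_2 = 1.0000.

r_{12} = 1.0000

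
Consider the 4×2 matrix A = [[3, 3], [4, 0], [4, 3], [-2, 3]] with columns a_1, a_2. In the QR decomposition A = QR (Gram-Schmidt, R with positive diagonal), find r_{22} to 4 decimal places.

a_1 = (3, 4, 4, -2); ‖a_1‖ = 6.7082, so e_1 = (0.4472, 0.5963, 0.5963, -0.2981).
e_1·a_2 = 0.4472·3 + 0.5963·0 + 0.5963·3 + (-0.2981)·3 = 2.2361.
u_2 = a_2 − 2.2361·e_1 = (2.0000, -1.3333, 1.6667, 3.6667).
r_{22} = ‖u_2‖ = 4.6904.

r_{22} = 4.6904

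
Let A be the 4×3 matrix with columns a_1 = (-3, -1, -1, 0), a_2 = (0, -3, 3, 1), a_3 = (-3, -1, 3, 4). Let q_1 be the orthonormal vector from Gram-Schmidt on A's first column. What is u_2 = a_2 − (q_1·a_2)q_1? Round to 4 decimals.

u_2 = (0.0000, -3.0000, 3.0000, 1.0000)

a_1 = (-3, -1, -1, 0); ‖a_1‖ = 3.3166, so q_1 = (-0.9045, -0.3015, -0.3015, 0.0000).
q_1·a_2 = (-0.9045)·0 + (-0.3015)·(-3) + (-0.3015)·3 + 0.0000·1 = 0.0000.
u_2 = a_2 + 0.0000·q_1 = (0.0000, -3.0000, 3.0000, 1.0000).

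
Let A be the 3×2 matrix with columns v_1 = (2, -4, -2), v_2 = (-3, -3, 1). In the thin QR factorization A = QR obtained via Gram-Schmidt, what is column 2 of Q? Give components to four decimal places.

v_1 = (2, -4, -2); ‖v_1‖ = 4.8990, so q_1 = (0.4082, -0.8165, -0.4082).
q_1·v_2 = 0.4082·(-3) + (-0.8165)·(-3) + (-0.4082)·1 = 0.8165.
u_2 = v_2 − 0.8165·q_1 = (-3.3333, -2.3333, 1.3333).
‖u_2‖ = 4.2817, so q_2 = (-0.7785, -0.5449, 0.3114).

q_2 = (-0.7785, -0.5449, 0.3114)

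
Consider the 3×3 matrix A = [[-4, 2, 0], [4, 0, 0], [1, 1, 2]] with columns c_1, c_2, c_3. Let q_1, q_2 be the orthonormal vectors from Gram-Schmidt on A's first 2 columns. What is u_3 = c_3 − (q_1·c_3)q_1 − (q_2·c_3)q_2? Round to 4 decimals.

c_1 = (-4, 4, 1); ‖c_1‖ = 5.7446, so q_1 = (-0.6963, 0.6963, 0.1741).
q_1·c_2 = (-0.6963)·2 + 0.6963·0 + 0.1741·1 = -1.2185.
u_2 = c_2 + 1.2185·q_1 = (1.1515, 0.8485, 1.2121).
‖u_2‖ = 1.8749, so q_2 = (0.6142, 0.4526, 0.6465).
q_1·c_3 = (-0.6963)·0 + 0.6963·0 + 0.1741·2 = 0.3482; q_2·c_3 = 0.6142·0 + 0.4526·0 + 0.6465·2 = 1.2930.
u_3 = c_3 − 0.3482·q_1 − 1.2930·q_2 = (-0.5517, -0.8276, 1.1034).

u_3 = (-0.5517, -0.8276, 1.1034)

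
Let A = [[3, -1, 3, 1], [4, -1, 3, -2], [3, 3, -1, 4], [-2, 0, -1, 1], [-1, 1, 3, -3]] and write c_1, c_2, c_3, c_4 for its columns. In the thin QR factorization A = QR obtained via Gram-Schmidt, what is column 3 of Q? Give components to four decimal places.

q_3 = (0.2615, 0.1559, -0.1730, -0.0236, 0.9364)

c_1 = (3, 4, 3, -2, -1); ‖c_1‖ = 6.2450, so q_1 = (0.4804, 0.6405, 0.4804, -0.3203, -0.1601).
q_1·c_2 = 0.4804·(-1) + 0.6405·(-1) + 0.4804·3 + (-0.3203)·0 + (-0.1601)·1 = 0.1601.
u_2 = c_2 − 0.1601·q_1 = (-1.0769, -1.1026, 2.9231, 0.0513, 1.0256).
‖u_2‖ = 3.4604, so q_2 = (-0.3112, -0.3186, 0.8447, 0.0148, 0.2964).
q_1·c_3 = 0.4804·3 + 0.6405·3 + 0.4804·(-1) + (-0.3203)·(-1) + (-0.1601)·3 = 2.7222; q_2·c_3 = (-0.3112)·3 + (-0.3186)·3 + 0.8447·(-1) + 0.0148·(-1) + 0.2964·3 = -1.8599.
u_3 = c_3 − 2.7222·q_1 + 1.8599·q_2 = (1.1135, 0.6638, -0.7366, -0.1006, 3.9872).
‖u_3‖ = 4.2580, so q_3 = (0.2615, 0.1559, -0.1730, -0.0236, 0.9364).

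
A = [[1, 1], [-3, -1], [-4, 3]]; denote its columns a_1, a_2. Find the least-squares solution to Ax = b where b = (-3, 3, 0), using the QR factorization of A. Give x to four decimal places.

x = (-0.8108, -1.1351)

a_1 = (1, -3, -4); ‖a_1‖ = 5.0990, so e_1 = (0.1961, -0.5883, -0.7845).
e_1·a_2 = 0.1961·1 + (-0.5883)·(-1) + (-0.7845)·3 = -1.5689.
u_2 = a_2 + 1.5689·e_1 = (1.3077, -1.9231, 1.7692).
‖u_2‖ = 2.9221, so e_2 = (0.4475, -0.6581, 0.6055).
Qᵀb = (-2.3534, -3.3169).
Back-substitute: x_2 = -3.3169/2.9221 = -1.1351.
x_1 = (-2.3534 + 1.5689·(-1.1351))/5.0990 = -0.8108.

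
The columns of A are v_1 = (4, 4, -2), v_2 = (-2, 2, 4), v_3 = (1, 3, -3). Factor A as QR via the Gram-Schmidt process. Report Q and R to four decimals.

Q = [[0.6667, -0.2357, -0.7071], [0.6667, 0.6128, 0.4243], [-0.3333, 0.7542, -0.5657]], R = [[6.0000, -1.3333, 3.6667], [0.0000, 4.7140, -0.6600], [0.0000, 0.0000, 2.2627]]

q_1 = v_1/‖v_1‖ = (4, 4, -2)/6.0000 = (0.6667, 0.6667, -0.3333).
r_{12} = q_1·v_2 = -1.3333.
u_2 = v_2 + 1.3333·q_1 = (-1.1111, 2.8889, 3.5556).
‖u_2‖ = 4.7140, so q_2 = (-0.2357, 0.6128, 0.7542).
r_{13} = q_1·v_3 = 3.6667; r_{23} = q_2·v_3 = -0.6600.
u_3 = v_3 − 3.6667·q_1 + 0.6600·q_2 = (-1.6000, 0.9600, -1.2800).
‖u_3‖ = 2.2627, so q_3 = (-0.7071, 0.4243, -0.5657).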